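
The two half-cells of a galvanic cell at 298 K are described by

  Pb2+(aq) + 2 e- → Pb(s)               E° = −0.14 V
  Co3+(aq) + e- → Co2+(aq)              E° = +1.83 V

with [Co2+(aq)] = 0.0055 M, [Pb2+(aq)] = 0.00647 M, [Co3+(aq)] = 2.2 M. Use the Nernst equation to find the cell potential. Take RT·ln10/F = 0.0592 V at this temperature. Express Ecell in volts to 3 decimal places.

Since E°(Co³⁺/Co²⁺) > E°(Pb²⁺/Pb), Co³⁺/Co²⁺ serves as the cathode.
E°cell = +1.83 − (−0.14) = +1.97 V, with n = 2 electrons transferred.
The balanced reaction is 2 Co3+(aq) + Pb(s) → 2 Co2+(aq) + Pb2+(aq), so Q = ([Co2+(aq)]^2·[Pb2+(aq)]) / [Co3+(aq)]^2 = 4.04×10^−8 and log Q = −7.393.
Applying E = E° − (RT ln10/nF)·log Q gives +1.97 − (0.0592/2)(−7.393) = +2.189 V.

+2.189 V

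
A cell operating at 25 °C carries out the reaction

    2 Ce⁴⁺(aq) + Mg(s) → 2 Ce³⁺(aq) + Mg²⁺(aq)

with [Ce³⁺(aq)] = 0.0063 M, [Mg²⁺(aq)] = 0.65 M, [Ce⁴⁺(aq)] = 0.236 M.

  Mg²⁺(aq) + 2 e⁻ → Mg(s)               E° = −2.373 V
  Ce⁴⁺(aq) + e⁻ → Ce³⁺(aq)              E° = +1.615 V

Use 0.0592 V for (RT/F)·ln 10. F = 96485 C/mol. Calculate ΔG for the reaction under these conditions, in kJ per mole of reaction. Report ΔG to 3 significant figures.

The standard cell potential is +1.615 − (−2.373) = +3.988 V, with n = 2 electrons in the balanced equation.
The reaction quotient is ([Ce³⁺(aq)]^2·[Mg²⁺(aq)]) / [Ce⁴⁺(aq)]^2 = 0.000463; by Nernst, E = +3.988 − (0.0592/2)(−3.334) = +4.0867 V.
ΔG = −nFE = −(2)(96485)(+4.0867) J/mol = −789 kJ/mol.

−789 kJ/mol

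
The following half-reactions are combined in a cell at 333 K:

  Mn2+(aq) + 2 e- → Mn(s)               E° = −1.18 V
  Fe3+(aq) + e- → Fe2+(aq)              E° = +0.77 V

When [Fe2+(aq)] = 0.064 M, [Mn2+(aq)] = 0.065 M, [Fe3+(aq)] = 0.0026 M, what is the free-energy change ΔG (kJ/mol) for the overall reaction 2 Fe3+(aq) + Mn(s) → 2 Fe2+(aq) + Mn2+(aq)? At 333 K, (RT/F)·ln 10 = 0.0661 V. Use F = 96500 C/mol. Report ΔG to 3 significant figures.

−366 kJ/mol

The standard cell potential is +0.77 − (−1.18) = +1.95 V, with n = 2 electrons in the balanced equation.
Here Q = ([Fe2+(aq)]^2·[Mn2+(aq)]) / [Fe3+(aq)]^2 = 39.4 (log Q = 1.595), giving E = +1.95 − (0.0661/2)·(1.595) = +1.8973 V.
ΔG = −nFE = −(2)(96500)(+1.8973) J/mol = −366 kJ/mol.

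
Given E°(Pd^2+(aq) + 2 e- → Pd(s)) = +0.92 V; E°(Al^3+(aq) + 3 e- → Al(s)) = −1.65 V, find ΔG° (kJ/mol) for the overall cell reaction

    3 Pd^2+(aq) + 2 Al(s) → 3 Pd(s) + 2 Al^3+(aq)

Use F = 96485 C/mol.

In the reaction as written Pd^2+(aq) is reduced, so the Pd²⁺/Pd couple is the cathode and Al³⁺/Al is the anode.
E°cell = +0.92 − (−1.65) = +2.57 V; balancing electrons gives n = 6.
ΔG° = −nFE°cell = −(6)(96485)(+2.57) J/mol = −1488 kJ/mol.

−1488 kJ/mol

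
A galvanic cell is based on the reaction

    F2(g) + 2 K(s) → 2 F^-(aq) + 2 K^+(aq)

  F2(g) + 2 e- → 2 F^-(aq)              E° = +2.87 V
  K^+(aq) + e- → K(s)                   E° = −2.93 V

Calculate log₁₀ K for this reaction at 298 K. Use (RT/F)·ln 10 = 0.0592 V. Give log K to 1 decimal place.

log K = 195.9

The F₂/F⁻ couple is reduced (cathode); E°cell = +2.87 − (−2.93) = +5.80 V with n = 2.
At equilibrium E = 0, so log K = nE°cell / 0.0592 = (2)(+5.80) / 0.0592 = 195.9.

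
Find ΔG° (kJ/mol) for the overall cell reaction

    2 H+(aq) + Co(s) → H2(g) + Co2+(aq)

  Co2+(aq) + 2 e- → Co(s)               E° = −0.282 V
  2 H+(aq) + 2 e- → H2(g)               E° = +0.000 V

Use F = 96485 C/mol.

In the reaction as written H+(aq) is reduced, so the 2H⁺/H₂ couple is the cathode and Co²⁺/Co is the anode.
E°cell = +0.000 − (−0.282) = +0.282 V; balancing electrons gives n = 2.
ΔG° = −nFE°cell = −(2)(96485)(+0.282) J/mol = −54.4 kJ/mol.

−54.4 kJ/mol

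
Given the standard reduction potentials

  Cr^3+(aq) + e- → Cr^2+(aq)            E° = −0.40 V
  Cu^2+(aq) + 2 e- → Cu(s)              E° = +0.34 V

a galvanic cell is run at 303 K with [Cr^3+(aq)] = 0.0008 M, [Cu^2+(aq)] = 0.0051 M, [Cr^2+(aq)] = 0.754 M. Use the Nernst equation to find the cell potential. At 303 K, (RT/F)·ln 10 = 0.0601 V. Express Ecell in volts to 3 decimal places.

The Cu²⁺/Cu couple has the more positive E°, so it is the cathode; Cr³⁺/Cr²⁺ is the anode.
E°cell = E°cat − E°an = +0.34 − (−0.40) = +0.74 V; n = 2.
The balanced reaction is Cu^2+(aq) + 2 Cr^2+(aq) → Cu(s) + 2 Cr^3+(aq), so Q = [Cr^3+(aq)]^2 / ([Cu^2+(aq)]·[Cr^2+(aq)]^2) = 0.000221 and log Q = −3.656.
E = E° − (0.0601/n)·log Q = +0.74 − (0.0601/2)(−3.656) = +0.850 V.

+0.850 V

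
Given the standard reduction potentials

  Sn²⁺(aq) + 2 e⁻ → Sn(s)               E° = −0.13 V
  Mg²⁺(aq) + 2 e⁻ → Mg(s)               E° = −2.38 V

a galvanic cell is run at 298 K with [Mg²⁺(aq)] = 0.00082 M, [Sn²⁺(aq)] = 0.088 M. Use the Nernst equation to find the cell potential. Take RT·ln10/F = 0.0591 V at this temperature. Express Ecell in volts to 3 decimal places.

Since E°(Sn²⁺/Sn) > E°(Mg²⁺/Mg), Sn²⁺/Sn serves as the cathode.
E°cell = E°cat − E°an = −0.13 − (−2.38) = +2.25 V; n = 2.
The balanced reaction is Sn²⁺(aq) + Mg(s) → Sn(s) + Mg²⁺(aq), so Q = [Mg²⁺(aq)] / [Sn²⁺(aq)] = 0.00932 and log Q = −2.031.
By the Nernst equation, E = +2.25 − (0.0591/2)·(−2.031) = +2.310 V.

+2.310 V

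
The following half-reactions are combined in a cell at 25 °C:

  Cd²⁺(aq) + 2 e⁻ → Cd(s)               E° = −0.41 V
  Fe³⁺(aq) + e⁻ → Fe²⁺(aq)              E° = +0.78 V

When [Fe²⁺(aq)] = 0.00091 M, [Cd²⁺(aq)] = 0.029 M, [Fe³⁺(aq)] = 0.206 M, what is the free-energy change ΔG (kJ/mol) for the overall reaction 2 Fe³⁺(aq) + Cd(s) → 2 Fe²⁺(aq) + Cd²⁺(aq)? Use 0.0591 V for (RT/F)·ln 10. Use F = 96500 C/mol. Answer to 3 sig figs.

The standard cell potential is +0.78 − (−0.41) = +1.19 V, with n = 2 electrons in the balanced equation.
The reaction quotient is ([Fe²⁺(aq)]^2·[Cd²⁺(aq)]) / [Fe³⁺(aq)]^2 = 5.66×10^−7; by Nernst, E = +1.19 − (0.0591/2)(−6.247) = +1.3746 V.
Then ΔG = −nFE = −2 × 96500 × +1.3746 J/mol = −265 kJ/mol.

−265 kJ/mol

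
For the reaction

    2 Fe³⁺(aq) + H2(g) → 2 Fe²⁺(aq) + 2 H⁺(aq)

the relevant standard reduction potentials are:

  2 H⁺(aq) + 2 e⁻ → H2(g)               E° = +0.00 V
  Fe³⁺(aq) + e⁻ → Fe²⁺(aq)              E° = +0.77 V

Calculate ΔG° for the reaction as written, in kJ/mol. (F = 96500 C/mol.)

In the reaction as written Fe³⁺(aq) is reduced, so the Fe³⁺/Fe²⁺ couple is the cathode and 2H⁺/H₂ is the anode.
E°cell = +0.77 − (+0.00) = +0.77 V; balancing electrons gives n = 2.
ΔG° = −nFE°cell = −(2)(96500)(+0.77) J/mol = −149 kJ/mol.

−149 kJ/mol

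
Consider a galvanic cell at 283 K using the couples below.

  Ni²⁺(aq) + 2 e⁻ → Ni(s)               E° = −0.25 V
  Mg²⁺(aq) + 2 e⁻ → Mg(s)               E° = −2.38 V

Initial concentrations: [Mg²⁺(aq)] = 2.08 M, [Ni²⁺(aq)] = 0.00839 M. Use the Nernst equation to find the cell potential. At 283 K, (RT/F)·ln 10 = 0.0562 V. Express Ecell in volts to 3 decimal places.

Ni²⁺/Ni is reduced (cathode, E° = −0.25 V) and Mg²⁺/Mg is oxidized (anode).
E°cell = −0.25 − (−2.38) = +2.13 V, with n = 2 electrons transferred.
For the overall reaction Ni²⁺(aq) + Mg(s) → Ni(s) + Mg²⁺(aq), Q = [Mg²⁺(aq)] / [Ni²⁺(aq)] = 248, giving log Q = 2.394.
E = E° − (0.0562/n)·log Q = +2.13 − (0.0562/2)(2.394) = +2.063 V.

+2.063 V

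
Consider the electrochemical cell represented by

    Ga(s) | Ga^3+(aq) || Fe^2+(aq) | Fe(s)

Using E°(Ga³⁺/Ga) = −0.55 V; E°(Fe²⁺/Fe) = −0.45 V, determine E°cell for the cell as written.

By convention the left-hand electrode in cell notation is the anode (oxidation) and the right-hand electrode is the cathode (reduction).
E°cell = E°(right) − E°(left) = −0.45 − (−0.55) = +0.10 V.

+0.10 V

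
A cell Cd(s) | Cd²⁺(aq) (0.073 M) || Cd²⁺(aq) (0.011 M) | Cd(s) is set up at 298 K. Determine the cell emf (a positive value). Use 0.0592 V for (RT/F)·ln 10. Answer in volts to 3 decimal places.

0.024 V

For a concentration cell E°cell = 0, since both electrodes use the same couple.
The compartment with the higher Cd²⁺(aq) concentration (0.073 M) acts as the cathode; ions are reduced there and produced at the dilute (0.011 M) anode.
With n = 2, Ecell = −(0.0592/2)·log([dilute]/[conc]) = −(0.0592/2)·log(0.011/0.073) = +0.024 V.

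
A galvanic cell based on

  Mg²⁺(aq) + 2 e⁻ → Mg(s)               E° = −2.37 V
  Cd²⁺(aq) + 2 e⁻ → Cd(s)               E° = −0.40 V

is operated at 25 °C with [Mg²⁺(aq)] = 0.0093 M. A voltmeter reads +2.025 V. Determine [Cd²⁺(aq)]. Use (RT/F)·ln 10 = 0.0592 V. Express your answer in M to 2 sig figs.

Cd²⁺/Cd is the cathode (higher E°); E°cell = −0.40 − (−2.37) = +1.97 V with n = 2.
Rearranging E = E° − (0.0592/n)·log Q gives log Q = 2(+1.97 − (+2.025))/0.0592 = −1.858.
The balanced reaction is Cd²⁺(aq) + Mg(s) → Cd(s) + Mg²⁺(aq), so Q = [Mg²⁺(aq)] / [Cd²⁺(aq)].
Isolating [Cd²⁺(aq)] in Q = 10^{−1.858} yields log [Cd²⁺(aq)] = −0.174, i.e. 0.67 M.

0.67 M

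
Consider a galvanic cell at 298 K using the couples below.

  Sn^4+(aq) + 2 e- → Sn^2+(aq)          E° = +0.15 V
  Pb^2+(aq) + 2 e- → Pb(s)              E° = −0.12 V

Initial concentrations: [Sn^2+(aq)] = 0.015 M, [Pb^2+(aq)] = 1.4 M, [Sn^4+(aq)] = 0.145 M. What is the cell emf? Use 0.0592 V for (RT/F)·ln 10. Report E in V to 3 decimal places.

The Sn⁴⁺/Sn²⁺ couple has the more positive E°, so it is the cathode; Pb²⁺/Pb is the anode.
E°cell = +0.15 − (−0.12) = +0.27 V, with n = 2 electrons transferred.
Balancing gives Sn^4+(aq) + Pb(s) → Sn^2+(aq) + Pb^2+(aq); hence Q = ([Sn^2+(aq)]·[Pb^2+(aq)]) / [Sn^4+(aq)] = 0.145 (log Q = −0.839).
E = E° − (0.0592/n)·log Q = +0.27 − (0.0592/2)(−0.839) = +0.295 V.

+0.295 V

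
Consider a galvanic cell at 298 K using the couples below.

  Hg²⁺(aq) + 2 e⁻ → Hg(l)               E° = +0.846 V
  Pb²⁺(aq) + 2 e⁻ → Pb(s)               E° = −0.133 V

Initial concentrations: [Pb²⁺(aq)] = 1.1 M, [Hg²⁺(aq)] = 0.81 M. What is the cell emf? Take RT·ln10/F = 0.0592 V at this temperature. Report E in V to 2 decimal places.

+0.98 V

The Hg²⁺/Hg couple has the more positive E°, so it is the cathode; Pb²⁺/Pb is the anode.
E°cell = E°cat − E°an = +0.846 − (−0.133) = +0.979 V; n = 2.
For the overall reaction Hg²⁺(aq) + Pb(s) → Hg(l) + Pb²⁺(aq), Q = [Pb²⁺(aq)] / [Hg²⁺(aq)] = 1.36, giving log Q = 0.133.
By the Nernst equation, E = +0.979 − (0.0592/2)·(0.133) = +0.98 V.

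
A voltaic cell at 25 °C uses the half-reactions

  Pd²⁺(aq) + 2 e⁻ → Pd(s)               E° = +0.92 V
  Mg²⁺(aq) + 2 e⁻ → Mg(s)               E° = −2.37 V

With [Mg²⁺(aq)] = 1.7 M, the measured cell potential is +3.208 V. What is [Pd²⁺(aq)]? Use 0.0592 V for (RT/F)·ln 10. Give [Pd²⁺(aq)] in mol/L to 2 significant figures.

0.0029 M

With Pd²⁺/Pd at the cathode and Mg²⁺/Mg at the anode, E°cell = +0.92 − (−2.37) = +3.29 V (n = 2).
From the Nernst equation, log Q = n(E° − E)/0.0592 = 2·(+3.29 − (+3.208))/0.0592 = 2.770.
The balanced reaction is Pd²⁺(aq) + Mg(s) → Pd(s) + Mg²⁺(aq), so Q = [Mg²⁺(aq)] / [Pd²⁺(aq)].
Substituting the known concentrations and solving, log [Pd²⁺(aq)] = −2.540 and [Pd²⁺(aq)] = 0.0029 M.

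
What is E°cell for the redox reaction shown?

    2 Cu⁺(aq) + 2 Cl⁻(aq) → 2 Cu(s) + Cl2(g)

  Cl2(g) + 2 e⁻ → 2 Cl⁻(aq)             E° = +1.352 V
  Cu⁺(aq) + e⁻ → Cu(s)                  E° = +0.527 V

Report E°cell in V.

Cu⁺(aq) gains electrons, so the Cu⁺/Cu couple is the cathode; the Cl₂/Cl⁻ couple is the anode.
E°cell = E°(cathode) − E°(anode) = +0.527 − (+1.352) = −0.825 V.

−0.825 V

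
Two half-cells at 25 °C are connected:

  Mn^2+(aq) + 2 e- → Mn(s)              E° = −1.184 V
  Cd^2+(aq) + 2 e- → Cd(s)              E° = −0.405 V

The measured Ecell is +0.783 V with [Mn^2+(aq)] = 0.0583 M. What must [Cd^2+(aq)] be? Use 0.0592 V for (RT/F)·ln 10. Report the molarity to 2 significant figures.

Cd²⁺/Cd is the cathode (higher E°); E°cell = −0.405 − (−1.184) = +0.779 V with n = 2.
Since E = E° − (0.0592/n)·log Q, log Q = n(E° − E)/0.0592 = −0.135.
The balanced reaction is Cd^2+(aq) + Mn(s) → Cd(s) + Mn^2+(aq), so Q = [Mn^2+(aq)] / [Cd^2+(aq)].
Isolating [Cd^2+(aq)] in Q = 10^{−0.135} yields log [Cd^2+(aq)] = −1.099, i.e. 0.080 M.

0.080 M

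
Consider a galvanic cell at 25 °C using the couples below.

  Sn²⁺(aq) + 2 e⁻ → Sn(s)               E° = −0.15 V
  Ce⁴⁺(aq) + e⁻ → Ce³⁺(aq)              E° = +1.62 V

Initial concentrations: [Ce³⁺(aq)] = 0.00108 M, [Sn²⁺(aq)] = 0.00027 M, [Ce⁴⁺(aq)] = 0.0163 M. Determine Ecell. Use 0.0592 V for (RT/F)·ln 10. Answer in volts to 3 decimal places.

+1.945 V

Since E°(Ce⁴⁺/Ce³⁺) > E°(Sn²⁺/Sn), Ce⁴⁺/Ce³⁺ serves as the cathode.
E°cell = +1.62 − (−0.15) = +1.77 V, with n = 2 electrons transferred.
Balancing gives 2 Ce⁴⁺(aq) + Sn(s) → 2 Ce³⁺(aq) + Sn²⁺(aq); hence Q = ([Ce³⁺(aq)]^2·[Sn²⁺(aq)]) / [Ce⁴⁺(aq)]^2 = 1.19×10^−6 (log Q = −5.926).
Applying E = E° − (RT ln10/nF)·log Q gives +1.77 − (0.0592/2)(−5.926) = +1.945 V.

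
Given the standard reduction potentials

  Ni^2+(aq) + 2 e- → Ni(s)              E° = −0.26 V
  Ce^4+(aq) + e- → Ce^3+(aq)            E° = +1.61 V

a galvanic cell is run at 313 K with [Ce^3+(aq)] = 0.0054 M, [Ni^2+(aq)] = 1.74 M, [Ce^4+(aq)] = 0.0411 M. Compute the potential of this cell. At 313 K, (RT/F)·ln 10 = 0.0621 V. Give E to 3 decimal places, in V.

Since E°(Ce⁴⁺/Ce³⁺) > E°(Ni²⁺/Ni), Ce⁴⁺/Ce³⁺ serves as the cathode.
E°cell = +1.61 − (−0.26) = +1.87 V, with n = 2 electrons transferred.
Balancing gives 2 Ce^4+(aq) + Ni(s) → 2 Ce^3+(aq) + Ni^2+(aq); hence Q = ([Ce^3+(aq)]^2·[Ni^2+(aq)]) / [Ce^4+(aq)]^2 = 0.03 (log Q = −1.522).
E = E° − (0.0621/n)·log Q = +1.87 − (0.0621/2)(−1.522) = +1.917 V.

+1.917 V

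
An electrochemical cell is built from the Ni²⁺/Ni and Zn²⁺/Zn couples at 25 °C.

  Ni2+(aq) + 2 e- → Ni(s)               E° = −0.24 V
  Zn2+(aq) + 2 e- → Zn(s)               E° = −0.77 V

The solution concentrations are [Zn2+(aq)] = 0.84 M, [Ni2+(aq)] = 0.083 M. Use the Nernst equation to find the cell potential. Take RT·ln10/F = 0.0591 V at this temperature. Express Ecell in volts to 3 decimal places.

+0.500 V

Ni²⁺/Ni is reduced (cathode, E° = −0.24 V) and Zn²⁺/Zn is oxidized (anode).
E°cell = E°cat − E°an = −0.24 − (−0.77) = +0.53 V; n = 2.
For the overall reaction Ni2+(aq) + Zn(s) → Ni(s) + Zn2+(aq), Q = [Zn2+(aq)] / [Ni2+(aq)] = 10.1, giving log Q = 1.005.
Applying E = E° − (RT ln10/nF)·log Q gives +0.53 − (0.0591/2)(1.005) = +0.500 V.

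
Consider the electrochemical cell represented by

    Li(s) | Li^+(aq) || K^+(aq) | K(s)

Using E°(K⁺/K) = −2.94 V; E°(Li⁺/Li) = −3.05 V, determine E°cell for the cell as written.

By convention the left-hand electrode in cell notation is the anode (oxidation) and the right-hand electrode is the cathode (reduction).
E°cell = E°(right) − E°(left) = −2.94 − (−3.05) = +0.11 V.

+0.11 V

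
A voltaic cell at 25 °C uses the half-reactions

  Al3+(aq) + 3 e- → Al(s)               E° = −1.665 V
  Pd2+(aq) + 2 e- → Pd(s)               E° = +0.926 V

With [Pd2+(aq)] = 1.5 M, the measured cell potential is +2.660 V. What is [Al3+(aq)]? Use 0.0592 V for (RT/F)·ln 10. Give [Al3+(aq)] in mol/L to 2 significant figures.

0.00059 M

The Pd²⁺/Pd couple has the larger reduction potential, so it is the cathode: E°cell = +0.926 − (−1.665) = +2.591 V and n = 6.
From the Nernst equation, log Q = n(E° − E)/0.0592 = 6·(+2.591 − (+2.660))/0.0592 = −6.993.
Balancing electrons gives 3 Pd2+(aq) + 2 Al(s) → 3 Pd(s) + 2 Al3+(aq); thus Q = [Al3+(aq)]^2 / [Pd2+(aq)]^3.
Solving for the unknown gives log [Al3+(aq)] = −3.232, so [Al3+(aq)] ≈ 0.00059 M.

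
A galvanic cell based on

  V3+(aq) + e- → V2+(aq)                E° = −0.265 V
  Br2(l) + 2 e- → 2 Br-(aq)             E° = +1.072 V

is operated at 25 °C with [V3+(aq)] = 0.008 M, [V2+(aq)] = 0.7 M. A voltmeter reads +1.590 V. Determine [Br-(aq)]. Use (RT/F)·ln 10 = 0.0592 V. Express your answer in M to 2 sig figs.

0.0047 M

Br₂/Br⁻ is the cathode (higher E°); E°cell = +1.072 − (−0.265) = +1.337 V with n = 2.
Rearranging E = E° − (0.0592/n)·log Q gives log Q = 2(+1.337 − (+1.590))/0.0592 = −8.547.
The balanced reaction is Br2(l) + 2 V2+(aq) → 2 Br-(aq) + 2 V3+(aq), so Q = ([Br-(aq)]^2·[V3+(aq)]^2) / [V2+(aq)]^2.
Substituting the known concentrations and solving, log [Br-(aq)] = −2.331 and [Br-(aq)] = 0.0047 M.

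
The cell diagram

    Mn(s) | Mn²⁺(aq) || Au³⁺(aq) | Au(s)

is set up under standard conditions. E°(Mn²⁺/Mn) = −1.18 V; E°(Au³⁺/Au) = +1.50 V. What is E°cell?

By convention the left-hand electrode in cell notation is the anode (oxidation) and the right-hand electrode is the cathode (reduction).
E°cell = E°(right) − E°(left) = +1.50 − (−1.18) = +2.68 V.

+2.68 V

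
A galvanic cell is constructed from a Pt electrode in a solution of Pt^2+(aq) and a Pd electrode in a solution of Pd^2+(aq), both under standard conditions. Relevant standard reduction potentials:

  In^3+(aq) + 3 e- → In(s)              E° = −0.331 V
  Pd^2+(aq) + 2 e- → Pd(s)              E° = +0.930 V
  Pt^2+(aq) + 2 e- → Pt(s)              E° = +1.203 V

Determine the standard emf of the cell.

Of the two couples in this cell, the one with the more positive reduction potential is reduced at the cathode: here that is Pt²⁺/Pt (+1.203 V); Pd²⁺/Pd (+0.930 V) is the anode.
E°cell = E°(cathode) − E°(anode) = +1.203 − (+0.930) = +0.273 V.

+0.273 V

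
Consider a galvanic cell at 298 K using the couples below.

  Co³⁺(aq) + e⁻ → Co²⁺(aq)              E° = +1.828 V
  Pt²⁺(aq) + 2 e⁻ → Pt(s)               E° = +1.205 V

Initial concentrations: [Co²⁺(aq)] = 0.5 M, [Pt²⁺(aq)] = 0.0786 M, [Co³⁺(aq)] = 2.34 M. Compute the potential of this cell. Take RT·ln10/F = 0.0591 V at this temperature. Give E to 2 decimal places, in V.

Since E°(Co³⁺/Co²⁺) > E°(Pt²⁺/Pt), Co³⁺/Co²⁺ serves as the cathode.
E°cell = E°cat − E°an = +1.828 − (+1.205) = +0.623 V; n = 2.
Balancing gives 2 Co³⁺(aq) + Pt(s) → 2 Co²⁺(aq) + Pt²⁺(aq); hence Q = ([Co²⁺(aq)]^2·[Pt²⁺(aq)]) / [Co³⁺(aq)]^2 = 0.00359 (log Q = −2.445).
By the Nernst equation, E = +0.623 − (0.0591/2)·(−2.445) = +0.70 V.

+0.70 V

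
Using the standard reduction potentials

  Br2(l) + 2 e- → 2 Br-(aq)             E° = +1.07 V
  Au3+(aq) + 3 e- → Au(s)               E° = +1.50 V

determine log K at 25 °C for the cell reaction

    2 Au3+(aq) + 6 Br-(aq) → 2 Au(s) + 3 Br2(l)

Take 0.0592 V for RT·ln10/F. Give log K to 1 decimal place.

log K = 43.6

The Au³⁺/Au couple is reduced (cathode); E°cell = +1.50 − (+1.07) = +0.43 V with n = 6.
At equilibrium E = 0, so log K = nE°cell / 0.0592 = (6)(+0.43) / 0.0592 = 43.6.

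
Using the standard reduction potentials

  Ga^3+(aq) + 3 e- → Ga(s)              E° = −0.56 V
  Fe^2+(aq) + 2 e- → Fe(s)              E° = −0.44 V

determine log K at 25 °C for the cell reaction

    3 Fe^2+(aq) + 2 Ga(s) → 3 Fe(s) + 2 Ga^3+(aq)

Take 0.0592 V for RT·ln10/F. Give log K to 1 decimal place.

The Fe²⁺/Fe couple is reduced (cathode); E°cell = −0.44 − (−0.56) = +0.12 V with n = 6.
At equilibrium E = 0, so log K = nE°cell / 0.0592 = (6)(+0.12) / 0.0592 = 12.2.

log K = 12.2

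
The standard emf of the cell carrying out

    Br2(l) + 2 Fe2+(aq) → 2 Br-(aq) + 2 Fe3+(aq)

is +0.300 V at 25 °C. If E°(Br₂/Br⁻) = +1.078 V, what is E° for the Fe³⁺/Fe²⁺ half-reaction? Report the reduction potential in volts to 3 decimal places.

In the reaction as written the Br₂/Br⁻ couple is reduced (cathode) and Fe³⁺/Fe²⁺ is oxidized (anode), so E°cell = E°(Br₂/Br⁻) − E°(Fe³⁺/Fe²⁺).
E°(Fe³⁺/Fe²⁺) = E°(cathode) − E°cell = +1.078 − (+0.300) = +0.778 V.

+0.778 V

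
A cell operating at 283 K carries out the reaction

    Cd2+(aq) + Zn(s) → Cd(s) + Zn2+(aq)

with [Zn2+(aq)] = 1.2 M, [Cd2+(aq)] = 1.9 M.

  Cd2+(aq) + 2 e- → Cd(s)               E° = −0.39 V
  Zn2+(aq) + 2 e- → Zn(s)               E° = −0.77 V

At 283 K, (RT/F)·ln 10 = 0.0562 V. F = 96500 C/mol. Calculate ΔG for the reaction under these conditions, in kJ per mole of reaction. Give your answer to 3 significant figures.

The standard cell potential is −0.39 − (−0.77) = +0.38 V, with n = 2 electrons in the balanced equation.
Q = [Zn2+(aq)] / [Cd2+(aq)] = 0.632, so log Q = −0.200 and E = +0.38 − (0.0562/2)(−0.200) = +0.3856 V.
ΔG = −nFE = −(2)(96500)(+0.3856) J/mol = −74.4 kJ/mol.

−74.4 kJ/mol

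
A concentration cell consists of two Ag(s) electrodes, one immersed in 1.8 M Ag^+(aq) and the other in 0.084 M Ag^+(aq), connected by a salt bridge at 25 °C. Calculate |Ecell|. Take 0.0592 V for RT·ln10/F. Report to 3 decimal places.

For a concentration cell E°cell = 0, since both electrodes use the same couple.
The compartment with the higher Ag^+(aq) concentration (1.8 M) acts as the cathode; ions are reduced there and produced at the dilute (0.084 M) anode.
With n = 1, Ecell = −(0.0592/1)·log([dilute]/[conc]) = −(0.0592/1)·log(0.084/1.8) = +0.079 V.

0.079 V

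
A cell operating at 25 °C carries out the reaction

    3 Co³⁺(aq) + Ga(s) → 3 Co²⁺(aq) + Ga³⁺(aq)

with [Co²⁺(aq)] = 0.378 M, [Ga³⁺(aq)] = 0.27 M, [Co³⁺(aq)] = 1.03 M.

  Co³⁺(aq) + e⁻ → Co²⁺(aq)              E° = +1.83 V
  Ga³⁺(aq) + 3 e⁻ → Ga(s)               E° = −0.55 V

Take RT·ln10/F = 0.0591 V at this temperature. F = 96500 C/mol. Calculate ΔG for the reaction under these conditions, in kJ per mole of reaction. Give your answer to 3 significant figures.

The standard cell potential is +1.83 − (−0.55) = +2.38 V, with n = 3 electrons in the balanced equation.
Here Q = ([Co²⁺(aq)]^3·[Ga³⁺(aq)]) / [Co³⁺(aq)]^3 = 0.0133 (log Q = −1.875), giving E = +2.38 − (0.0591/3)·(−1.875) = +2.4169 V.
ΔG = −nFE = −(3)(96500)(+2.4169) J/mol = −700 kJ/mol.

−700 kJ/mol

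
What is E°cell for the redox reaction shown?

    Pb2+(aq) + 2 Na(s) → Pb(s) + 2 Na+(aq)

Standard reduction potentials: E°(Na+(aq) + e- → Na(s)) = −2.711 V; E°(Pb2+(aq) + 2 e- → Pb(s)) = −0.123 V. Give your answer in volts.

+2.588 V

Pb2+(aq) gains electrons, so the Pb²⁺/Pb couple is the cathode; the Na⁺/Na couple is the anode.
E°cell = E°(cathode) − E°(anode) = −0.123 − (−2.711) = +2.588 V.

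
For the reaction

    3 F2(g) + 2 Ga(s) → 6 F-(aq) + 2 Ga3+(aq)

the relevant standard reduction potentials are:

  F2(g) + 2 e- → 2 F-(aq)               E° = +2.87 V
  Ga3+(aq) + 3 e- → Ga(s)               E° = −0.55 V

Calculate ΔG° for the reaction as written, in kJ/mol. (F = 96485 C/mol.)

−1980 kJ/mol

In the reaction as written F2(g) is reduced, so the F₂/F⁻ couple is the cathode and Ga³⁺/Ga is the anode.
E°cell = +2.87 − (−0.55) = +3.42 V; balancing electrons gives n = 6.
ΔG° = −nFE°cell = −(6)(96485)(+3.42) J/mol = −1980 kJ/mol.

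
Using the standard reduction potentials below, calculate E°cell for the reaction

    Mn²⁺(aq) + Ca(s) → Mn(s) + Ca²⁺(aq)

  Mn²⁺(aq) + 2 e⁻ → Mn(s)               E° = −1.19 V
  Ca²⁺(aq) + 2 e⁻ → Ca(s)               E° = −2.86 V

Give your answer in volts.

In the reaction as written, Mn²⁺(aq) is reduced (cathode) and Ca²⁺(aq) is produced by oxidation at the anode.
E°cell = E°(cathode) − E°(anode) = −1.19 − (−2.86) = +1.67 V.

+1.67 V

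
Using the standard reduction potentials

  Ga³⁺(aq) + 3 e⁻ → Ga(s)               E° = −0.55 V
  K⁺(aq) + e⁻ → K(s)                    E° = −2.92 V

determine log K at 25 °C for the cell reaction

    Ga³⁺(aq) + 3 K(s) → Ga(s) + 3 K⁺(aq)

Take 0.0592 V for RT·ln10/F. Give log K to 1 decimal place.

The Ga³⁺/Ga couple is reduced (cathode); E°cell = −0.55 − (−2.92) = +2.37 V with n = 3.
At equilibrium E = 0, so log K = nE°cell / 0.0592 = (3)(+2.37) / 0.0592 = 120.1.

log K = 120.1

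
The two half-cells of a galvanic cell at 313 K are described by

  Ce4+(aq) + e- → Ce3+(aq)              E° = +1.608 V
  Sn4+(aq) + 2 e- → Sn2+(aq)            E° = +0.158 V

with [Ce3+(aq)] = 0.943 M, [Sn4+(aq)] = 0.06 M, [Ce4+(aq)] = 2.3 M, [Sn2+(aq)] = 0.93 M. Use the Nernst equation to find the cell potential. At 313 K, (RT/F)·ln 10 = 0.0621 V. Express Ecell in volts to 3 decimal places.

The Ce⁴⁺/Ce³⁺ couple has the more positive E°, so it is the cathode; Sn⁴⁺/Sn²⁺ is the anode.
E°cell = +1.608 − (+0.158) = +1.450 V, with n = 2 electrons transferred.
For the overall reaction 2 Ce4+(aq) + Sn2+(aq) → 2 Ce3+(aq) + Sn4+(aq), Q = ([Ce3+(aq)]^2·[Sn4+(aq)]) / ([Ce4+(aq)]^2·[Sn2+(aq)]) = 0.0108, giving log Q = −1.965.
By the Nernst equation, E = +1.450 − (0.0621/2)·(−1.965) = +1.511 V.

+1.511 V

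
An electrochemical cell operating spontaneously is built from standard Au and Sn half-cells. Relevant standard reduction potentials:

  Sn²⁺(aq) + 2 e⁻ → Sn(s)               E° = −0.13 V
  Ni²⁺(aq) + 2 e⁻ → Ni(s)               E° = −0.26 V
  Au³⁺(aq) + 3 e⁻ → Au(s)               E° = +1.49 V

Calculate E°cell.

+1.62 V

Of the two couples in this cell, the one with the more positive reduction potential is reduced at the cathode: here that is Au³⁺/Au (+1.49 V); Sn²⁺/Sn (−0.13 V) is the anode.
E°cell = E°(cathode) − E°(anode) = +1.49 − (−0.13) = +1.62 V.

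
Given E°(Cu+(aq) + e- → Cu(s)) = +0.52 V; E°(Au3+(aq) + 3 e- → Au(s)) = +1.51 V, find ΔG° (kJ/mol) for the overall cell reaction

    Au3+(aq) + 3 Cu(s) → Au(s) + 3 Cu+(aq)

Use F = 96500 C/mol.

−287 kJ/mol

In the reaction as written Au3+(aq) is reduced, so the Au³⁺/Au couple is the cathode and Cu⁺/Cu is the anode.
E°cell = +1.51 − (+0.52) = +0.99 V; balancing electrons gives n = 3.
ΔG° = −nFE°cell = −(3)(96500)(+0.99) J/mol = −287 kJ/mol.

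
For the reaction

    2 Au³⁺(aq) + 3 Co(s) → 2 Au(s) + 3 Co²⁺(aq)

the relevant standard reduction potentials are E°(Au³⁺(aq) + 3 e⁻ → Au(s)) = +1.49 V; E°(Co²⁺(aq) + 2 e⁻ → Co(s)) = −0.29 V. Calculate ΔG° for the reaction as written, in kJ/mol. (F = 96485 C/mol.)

In the reaction as written Au³⁺(aq) is reduced, so the Au³⁺/Au couple is the cathode and Co²⁺/Co is the anode.
E°cell = +1.49 − (−0.29) = +1.78 V; balancing electrons gives n = 6.
ΔG° = −nFE°cell = −(6)(96485)(+1.78) J/mol = −1030 kJ/mol.

−1030 kJ/mol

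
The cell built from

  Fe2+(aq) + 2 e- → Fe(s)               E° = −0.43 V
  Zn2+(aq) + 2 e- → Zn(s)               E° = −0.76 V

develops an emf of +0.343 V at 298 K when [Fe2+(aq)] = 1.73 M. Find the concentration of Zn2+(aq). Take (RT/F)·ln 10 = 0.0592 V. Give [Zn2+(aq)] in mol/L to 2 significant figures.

0.63 M

Fe²⁺/Fe is the cathode (higher E°); E°cell = −0.43 − (−0.76) = +0.33 V with n = 2.
From the Nernst equation, log Q = n(E° − E)/0.0592 = 2·(+0.33 − (+0.343))/0.0592 = −0.439.
Balancing electrons gives Fe2+(aq) + Zn(s) → Fe(s) + Zn2+(aq); thus Q = [Zn2+(aq)] / [Fe2+(aq)].
Solving for the unknown gives log [Zn2+(aq)] = −0.201, so [Zn2+(aq)] ≈ 0.63 M.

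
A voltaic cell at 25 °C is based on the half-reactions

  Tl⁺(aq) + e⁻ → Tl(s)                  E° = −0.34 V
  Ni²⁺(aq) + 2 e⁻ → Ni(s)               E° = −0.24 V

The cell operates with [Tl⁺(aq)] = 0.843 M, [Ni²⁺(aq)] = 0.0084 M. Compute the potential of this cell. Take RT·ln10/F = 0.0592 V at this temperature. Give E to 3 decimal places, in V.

Ni²⁺/Ni is reduced (cathode, E° = −0.24 V) and Tl⁺/Tl is oxidized (anode).
The standard potential is −0.24 − (−0.34) = +0.10 V and the balanced reaction transfers n = 2 electrons.
Balancing gives Ni²⁺(aq) + 2 Tl(s) → Ni(s) + 2 Tl⁺(aq); hence Q = [Tl⁺(aq)]^2 / [Ni²⁺(aq)] = 84.6 (log Q = 1.927).
Applying E = E° − (RT ln10/nF)·log Q gives +0.10 − (0.0592/2)(1.927) = +0.043 V.

+0.043 V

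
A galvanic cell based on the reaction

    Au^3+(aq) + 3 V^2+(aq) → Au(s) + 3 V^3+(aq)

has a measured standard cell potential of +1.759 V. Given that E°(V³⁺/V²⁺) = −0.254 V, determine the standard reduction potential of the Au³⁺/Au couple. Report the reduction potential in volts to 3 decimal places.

In the reaction as written the Au³⁺/Au couple is reduced (cathode) and V³⁺/V²⁺ is oxidized (anode), so E°cell = E°(Au³⁺/Au) − E°(V³⁺/V²⁺).
E°(Au³⁺/Au) = E°cell + E°(anode) = +1.759 + (−0.254) = +1.505 V.

+1.505 V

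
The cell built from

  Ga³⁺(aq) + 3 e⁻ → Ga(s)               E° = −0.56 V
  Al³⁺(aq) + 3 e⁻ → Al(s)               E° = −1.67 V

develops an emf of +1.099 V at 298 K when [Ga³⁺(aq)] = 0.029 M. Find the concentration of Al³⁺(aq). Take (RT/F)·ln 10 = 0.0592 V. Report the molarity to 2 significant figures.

0.10 M

With Ga³⁺/Ga at the cathode and Al³⁺/Al at the anode, E°cell = −0.56 − (−1.67) = +1.11 V (n = 3).
Rearranging E = E° − (0.0592/n)·log Q gives log Q = 3(+1.11 − (+1.099))/0.0592 = 0.557.
The balanced reaction is Ga³⁺(aq) + Al(s) → Ga(s) + Al³⁺(aq), so Q = [Al³⁺(aq)] / [Ga³⁺(aq)].
Isolating [Al³⁺(aq)] in Q = 10^{0.557} yields log [Al³⁺(aq)] = −0.981, i.e. 0.10 M.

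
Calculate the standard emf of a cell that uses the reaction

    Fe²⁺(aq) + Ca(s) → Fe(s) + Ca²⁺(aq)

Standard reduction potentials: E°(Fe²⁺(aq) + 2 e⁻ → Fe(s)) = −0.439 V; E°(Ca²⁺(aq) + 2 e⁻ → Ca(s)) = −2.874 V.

+2.435 V

In the reaction as written, Fe²⁺(aq) is reduced (cathode) and Ca²⁺(aq) is produced by oxidation at the anode.
E°cell = E°(cathode) − E°(anode) = −0.439 − (−2.874) = +2.435 V.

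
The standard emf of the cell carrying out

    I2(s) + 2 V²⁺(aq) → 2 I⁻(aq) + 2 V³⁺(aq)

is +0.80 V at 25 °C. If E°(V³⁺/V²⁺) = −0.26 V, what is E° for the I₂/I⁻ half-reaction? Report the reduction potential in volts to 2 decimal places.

+0.54 V

In the reaction as written the I₂/I⁻ couple is reduced (cathode) and V³⁺/V²⁺ is oxidized (anode), so E°cell = E°(I₂/I⁻) − E°(V³⁺/V²⁺).
E°(I₂/I⁻) = E°cell + E°(anode) = +0.80 + (−0.26) = +0.54 V.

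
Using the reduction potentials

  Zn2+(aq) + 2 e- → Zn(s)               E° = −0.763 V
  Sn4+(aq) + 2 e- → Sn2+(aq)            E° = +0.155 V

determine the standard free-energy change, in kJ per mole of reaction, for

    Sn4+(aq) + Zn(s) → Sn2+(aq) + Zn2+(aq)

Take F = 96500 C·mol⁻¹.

In the reaction as written Sn4+(aq) is reduced, so the Sn⁴⁺/Sn²⁺ couple is the cathode and Zn²⁺/Zn is the anode.
E°cell = +0.155 − (−0.763) = +0.918 V; balancing electrons gives n = 2.
ΔG° = −nFE°cell = −(2)(96500)(+0.918) J/mol = −177 kJ/mol.

−177 kJ/mol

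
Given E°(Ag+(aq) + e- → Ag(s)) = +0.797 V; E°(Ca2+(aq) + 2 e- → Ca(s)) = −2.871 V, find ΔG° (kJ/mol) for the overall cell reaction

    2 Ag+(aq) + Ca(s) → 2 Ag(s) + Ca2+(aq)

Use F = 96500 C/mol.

−708 kJ/mol

In the reaction as written Ag+(aq) is reduced, so the Ag⁺/Ag couple is the cathode and Ca²⁺/Ca is the anode.
E°cell = +0.797 − (−2.871) = +3.668 V; balancing electrons gives n = 2.
ΔG° = −nFE°cell = −(2)(96500)(+3.668) J/mol = −708 kJ/mol.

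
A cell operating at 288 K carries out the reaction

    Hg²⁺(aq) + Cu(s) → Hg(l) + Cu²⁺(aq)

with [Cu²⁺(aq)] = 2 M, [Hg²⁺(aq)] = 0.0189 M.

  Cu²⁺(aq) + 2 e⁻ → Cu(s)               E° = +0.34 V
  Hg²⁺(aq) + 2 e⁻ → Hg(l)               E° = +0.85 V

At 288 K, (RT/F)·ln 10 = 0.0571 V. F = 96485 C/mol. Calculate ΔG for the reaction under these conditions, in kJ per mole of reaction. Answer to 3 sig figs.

E°cell = +0.85 − (+0.34) = +0.51 V; the balanced reaction transfers n = 2 electrons.
Here Q = [Cu²⁺(aq)] / [Hg²⁺(aq)] = 106 (log Q = 2.025), giving E = +0.51 − (0.0571/2)·(2.025) = +0.4522 V.
ΔG = −nFE = −(2)(96485)(+0.4522) J/mol = −87.3 kJ/mol.

−87.3 kJ/mol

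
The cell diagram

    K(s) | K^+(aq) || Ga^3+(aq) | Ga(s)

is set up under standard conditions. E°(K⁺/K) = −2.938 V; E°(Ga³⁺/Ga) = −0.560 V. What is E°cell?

By convention the left-hand electrode in cell notation is the anode (oxidation) and the right-hand electrode is the cathode (reduction).
E°cell = E°(right) − E°(left) = −0.560 − (−2.938) = +2.378 V.

+2.378 V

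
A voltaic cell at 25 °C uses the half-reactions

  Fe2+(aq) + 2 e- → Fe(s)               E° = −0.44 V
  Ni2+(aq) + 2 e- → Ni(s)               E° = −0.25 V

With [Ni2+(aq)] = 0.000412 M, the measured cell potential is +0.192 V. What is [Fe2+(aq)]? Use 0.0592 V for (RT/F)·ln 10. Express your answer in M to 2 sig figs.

0.00035 M

The Ni²⁺/Ni couple has the larger reduction potential, so it is the cathode: E°cell = −0.25 − (−0.44) = +0.19 V and n = 2.
From the Nernst equation, log Q = n(E° − E)/0.0592 = 2·(+0.19 − (+0.192))/0.0592 = −0.068.
Balancing electrons gives Ni2+(aq) + Fe(s) → Ni(s) + Fe2+(aq); thus Q = [Fe2+(aq)] / [Ni2+(aq)].
Solving for the unknown gives log [Fe2+(aq)] = −3.453, so [Fe2+(aq)] ≈ 0.00035 M.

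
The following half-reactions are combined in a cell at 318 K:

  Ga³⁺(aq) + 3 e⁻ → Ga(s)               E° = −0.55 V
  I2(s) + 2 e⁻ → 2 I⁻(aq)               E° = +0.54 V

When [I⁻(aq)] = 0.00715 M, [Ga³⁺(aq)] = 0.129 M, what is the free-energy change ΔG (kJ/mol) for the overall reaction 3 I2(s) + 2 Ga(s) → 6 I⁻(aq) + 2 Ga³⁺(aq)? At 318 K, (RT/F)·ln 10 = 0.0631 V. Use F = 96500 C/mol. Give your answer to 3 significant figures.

−720 kJ/mol

The standard cell potential is +0.54 − (−0.55) = +1.09 V, with n = 6 electrons in the balanced equation.
Q = [I⁻(aq)]^6·[Ga³⁺(aq)]^2 = 2.22×10^−15, so log Q = −14.653 and E = +1.09 − (0.0631/6)(−14.653) = +1.2441 V.
Then ΔG = −nFE = −6 × 96500 × +1.2441 J/mol = −720 kJ/mol.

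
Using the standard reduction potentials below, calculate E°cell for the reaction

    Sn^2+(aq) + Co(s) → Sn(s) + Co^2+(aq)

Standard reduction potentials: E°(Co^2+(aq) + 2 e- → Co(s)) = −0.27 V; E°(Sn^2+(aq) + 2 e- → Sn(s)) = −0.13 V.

+0.14 V

In the reaction as written, Sn^2+(aq) is reduced (cathode) and Co^2+(aq) is produced by oxidation at the anode.
E°cell = E°(cathode) − E°(anode) = −0.13 − (−0.27) = +0.14 V.
The positive value indicates the reaction is spontaneous as written.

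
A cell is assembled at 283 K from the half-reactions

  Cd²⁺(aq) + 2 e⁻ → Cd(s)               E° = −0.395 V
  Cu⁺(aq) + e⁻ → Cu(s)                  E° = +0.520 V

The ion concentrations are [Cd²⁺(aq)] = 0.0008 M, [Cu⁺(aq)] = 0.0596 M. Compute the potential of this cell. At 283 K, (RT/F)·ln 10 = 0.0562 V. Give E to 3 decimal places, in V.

Cu⁺/Cu is reduced (cathode, E° = +0.520 V) and Cd²⁺/Cd is oxidized (anode).
E°cell = +0.520 − (−0.395) = +0.915 V, with n = 2 electrons transferred.
For the overall reaction 2 Cu⁺(aq) + Cd(s) → 2 Cu(s) + Cd²⁺(aq), Q = [Cd²⁺(aq)] / [Cu⁺(aq)]^2 = 0.225, giving log Q = −0.647.
By the Nernst equation, E = +0.915 − (0.0562/2)·(−0.647) = +0.933 V.

+0.933 V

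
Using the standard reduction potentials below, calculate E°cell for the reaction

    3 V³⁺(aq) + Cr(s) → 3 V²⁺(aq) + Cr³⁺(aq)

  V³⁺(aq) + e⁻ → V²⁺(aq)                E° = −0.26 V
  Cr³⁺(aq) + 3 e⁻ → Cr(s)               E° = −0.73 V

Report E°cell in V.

+0.47 V

V³⁺(aq) gains electrons, so the V³⁺/V²⁺ couple is the cathode; the Cr³⁺/Cr couple is the anode.
E°cell = E°(cathode) − E°(anode) = −0.26 − (−0.73) = +0.47 V.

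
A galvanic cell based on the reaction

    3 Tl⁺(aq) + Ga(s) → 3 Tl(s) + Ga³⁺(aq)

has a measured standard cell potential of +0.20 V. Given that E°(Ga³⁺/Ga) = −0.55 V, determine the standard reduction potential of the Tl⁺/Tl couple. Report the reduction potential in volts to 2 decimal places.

−0.35 V

In the reaction as written the Tl⁺/Tl couple is reduced (cathode) and Ga³⁺/Ga is oxidized (anode), so E°cell = E°(Tl⁺/Tl) − E°(Ga³⁺/Ga).
E°(Tl⁺/Tl) = E°cell + E°(anode) = +0.20 + (−0.55) = −0.35 V.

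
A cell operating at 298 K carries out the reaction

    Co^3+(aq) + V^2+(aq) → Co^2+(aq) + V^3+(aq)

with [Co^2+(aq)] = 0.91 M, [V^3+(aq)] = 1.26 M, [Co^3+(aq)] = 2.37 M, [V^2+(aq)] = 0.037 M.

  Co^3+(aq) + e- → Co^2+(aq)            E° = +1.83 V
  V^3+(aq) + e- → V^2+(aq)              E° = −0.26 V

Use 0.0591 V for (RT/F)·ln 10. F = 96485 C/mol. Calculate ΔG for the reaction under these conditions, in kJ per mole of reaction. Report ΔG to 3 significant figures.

With Co³⁺/Co²⁺ reduced at the cathode, E°cell = +1.83 − (−0.26) = +2.09 V and n = 1.
Here Q = ([Co^2+(aq)]·[V^3+(aq)]) / ([Co^3+(aq)]·[V^2+(aq)]) = 13.1 (log Q = 1.116), giving E = +2.09 − (0.0591/1)·(1.116) = +2.0240 V.
ΔG = −nFE = −(1)(96485)(+2.0240) J/mol = −195 kJ/mol.

−195 kJ/mol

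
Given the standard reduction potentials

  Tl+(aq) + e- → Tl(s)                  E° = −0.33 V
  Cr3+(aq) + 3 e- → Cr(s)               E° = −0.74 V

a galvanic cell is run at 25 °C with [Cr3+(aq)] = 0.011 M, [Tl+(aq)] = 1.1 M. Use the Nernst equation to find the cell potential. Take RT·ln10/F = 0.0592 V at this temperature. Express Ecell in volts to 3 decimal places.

Since E°(Tl⁺/Tl) > E°(Cr³⁺/Cr), Tl⁺/Tl serves as the cathode.
E°cell = −0.33 − (−0.74) = +0.41 V, with n = 3 electrons transferred.
The balanced reaction is 3 Tl+(aq) + Cr(s) → 3 Tl(s) + Cr3+(aq), so Q = [Cr3+(aq)] / [Tl+(aq)]^3 = 0.00826 and log Q = −2.083.
E = E° − (0.0592/n)·log Q = +0.41 − (0.0592/3)(−2.083) = +0.451 V.

+0.451 V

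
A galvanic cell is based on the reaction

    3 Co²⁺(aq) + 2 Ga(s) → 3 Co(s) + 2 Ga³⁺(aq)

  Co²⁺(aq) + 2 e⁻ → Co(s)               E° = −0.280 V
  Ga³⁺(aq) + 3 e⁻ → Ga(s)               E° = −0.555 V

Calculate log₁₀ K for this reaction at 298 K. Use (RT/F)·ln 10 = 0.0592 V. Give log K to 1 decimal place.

The Co²⁺/Co couple is reduced (cathode); E°cell = −0.280 − (−0.555) = +0.275 V with n = 6.
At equilibrium E = 0, so log K = nE°cell / 0.0592 = (6)(+0.275) / 0.0592 = 27.9.

log K = 27.9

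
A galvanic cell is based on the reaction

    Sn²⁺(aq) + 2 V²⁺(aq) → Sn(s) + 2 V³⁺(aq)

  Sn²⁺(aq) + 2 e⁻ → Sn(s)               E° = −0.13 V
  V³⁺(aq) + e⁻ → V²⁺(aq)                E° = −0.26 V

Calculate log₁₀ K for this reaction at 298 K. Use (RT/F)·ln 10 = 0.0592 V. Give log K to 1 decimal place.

The Sn²⁺/Sn couple is reduced (cathode); E°cell = −0.13 − (−0.26) = +0.13 V with n = 2.
At equilibrium E = 0, so log K = nE°cell / 0.0592 = (2)(+0.13) / 0.0592 = 4.4.

log K = 4.4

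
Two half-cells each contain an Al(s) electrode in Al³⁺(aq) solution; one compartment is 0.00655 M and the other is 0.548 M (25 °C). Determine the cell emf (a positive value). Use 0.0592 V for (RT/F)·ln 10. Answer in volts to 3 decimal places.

For a concentration cell E°cell = 0, since both electrodes use the same couple.
The compartment with the higher Al³⁺(aq) concentration (0.548 M) acts as the cathode; ions are reduced there and produced at the dilute (0.00655 M) anode.
With n = 3, Ecell = −(0.0592/3)·log([dilute]/[conc]) = −(0.0592/3)·log(0.00655/0.548) = +0.038 V.

0.038 V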